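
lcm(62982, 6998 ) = 62982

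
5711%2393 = 925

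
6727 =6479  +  248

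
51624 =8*6453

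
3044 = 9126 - 6082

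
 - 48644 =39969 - 88613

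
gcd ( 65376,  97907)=1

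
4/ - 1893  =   - 4/1893 = -0.00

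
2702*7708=20827016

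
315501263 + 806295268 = 1121796531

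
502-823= - 321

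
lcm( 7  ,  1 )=7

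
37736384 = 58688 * 643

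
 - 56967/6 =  - 18989/2 =- 9494.50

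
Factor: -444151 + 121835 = -322316=- 2^2*19^1*4241^1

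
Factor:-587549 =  - 587549^1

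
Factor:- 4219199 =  - 271^1*15569^1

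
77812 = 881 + 76931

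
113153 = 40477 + 72676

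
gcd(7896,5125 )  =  1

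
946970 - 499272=447698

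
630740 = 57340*11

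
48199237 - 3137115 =45062122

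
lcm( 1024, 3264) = 52224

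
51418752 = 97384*528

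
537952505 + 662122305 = 1200074810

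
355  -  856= -501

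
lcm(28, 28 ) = 28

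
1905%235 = 25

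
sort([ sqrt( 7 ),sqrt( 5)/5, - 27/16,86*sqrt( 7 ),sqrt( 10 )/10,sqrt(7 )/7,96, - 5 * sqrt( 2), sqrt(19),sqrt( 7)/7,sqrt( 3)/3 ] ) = [-5*sqrt(2 ), - 27/16,  sqrt( 10) /10,sqrt( 7 ) /7,sqrt( 7 ) /7,sqrt( 5)/5, sqrt(3)/3, sqrt ( 7),sqrt (19 ),96, 86 * sqrt(7 ) ]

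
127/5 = 25 + 2/5  =  25.40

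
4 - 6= - 2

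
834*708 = 590472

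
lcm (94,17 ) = 1598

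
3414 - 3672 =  - 258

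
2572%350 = 122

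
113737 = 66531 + 47206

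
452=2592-2140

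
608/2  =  304 = 304.00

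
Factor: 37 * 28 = 2^2*7^1 *37^1 = 1036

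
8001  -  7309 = 692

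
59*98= 5782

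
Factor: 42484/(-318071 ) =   -  2^2*19^1 * 569^(  -  1) = - 76/569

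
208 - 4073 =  - 3865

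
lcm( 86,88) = 3784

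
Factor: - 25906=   -2^1*12953^1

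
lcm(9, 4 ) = 36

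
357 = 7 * 51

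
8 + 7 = 15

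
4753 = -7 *( - 679) 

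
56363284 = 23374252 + 32989032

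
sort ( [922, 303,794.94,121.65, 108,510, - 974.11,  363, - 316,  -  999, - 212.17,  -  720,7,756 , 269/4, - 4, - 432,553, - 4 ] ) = [ - 999, - 974.11, - 720 , - 432, - 316,-212.17, - 4, - 4 , 7, 269/4 , 108 , 121.65, 303, 363, 510,553, 756,794.94 , 922] 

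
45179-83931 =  - 38752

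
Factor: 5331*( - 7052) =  - 37594212 = - 2^2* 3^1*41^1*43^1 * 1777^1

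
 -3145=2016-5161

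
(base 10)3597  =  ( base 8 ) 7015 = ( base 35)2WR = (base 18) B1F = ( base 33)3a0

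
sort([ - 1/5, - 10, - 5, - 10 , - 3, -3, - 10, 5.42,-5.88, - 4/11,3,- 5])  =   [-10,-10, - 10, - 5.88 , - 5,-5, - 3,  -  3,  -  4/11,-1/5,3, 5.42 ] 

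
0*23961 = 0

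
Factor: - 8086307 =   -  41^1 * 167^1*1181^1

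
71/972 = 71/972 = 0.07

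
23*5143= 118289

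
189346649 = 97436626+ 91910023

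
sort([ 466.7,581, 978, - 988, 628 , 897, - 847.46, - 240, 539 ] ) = [ - 988, - 847.46, - 240,466.7,539,581, 628,897, 978 ] 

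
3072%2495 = 577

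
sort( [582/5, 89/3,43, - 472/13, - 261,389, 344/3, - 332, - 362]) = [-362, - 332 ,-261,-472/13 , 89/3, 43, 344/3, 582/5,389 ] 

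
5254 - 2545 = 2709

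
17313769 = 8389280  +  8924489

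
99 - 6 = 93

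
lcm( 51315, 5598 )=307890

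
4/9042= 2/4521 = 0.00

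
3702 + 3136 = 6838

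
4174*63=262962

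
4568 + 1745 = 6313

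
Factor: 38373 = 3^1*12791^1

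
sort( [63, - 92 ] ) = [ - 92,63]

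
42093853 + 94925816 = 137019669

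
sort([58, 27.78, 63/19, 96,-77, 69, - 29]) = [ -77, - 29,63/19,27.78, 58, 69, 96]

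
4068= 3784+284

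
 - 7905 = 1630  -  9535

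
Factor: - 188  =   - 2^2*47^1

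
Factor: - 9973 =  - 9973^1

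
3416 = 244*14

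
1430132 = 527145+902987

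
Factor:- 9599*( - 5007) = 3^1*29^1*331^1*1669^1 = 48062193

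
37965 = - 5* ( - 7593) 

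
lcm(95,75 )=1425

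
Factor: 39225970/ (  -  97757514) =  - 1153705/2875221 = - 3^( - 2 )*5^1*7^2*17^1*277^1 * 319469^( - 1 ) 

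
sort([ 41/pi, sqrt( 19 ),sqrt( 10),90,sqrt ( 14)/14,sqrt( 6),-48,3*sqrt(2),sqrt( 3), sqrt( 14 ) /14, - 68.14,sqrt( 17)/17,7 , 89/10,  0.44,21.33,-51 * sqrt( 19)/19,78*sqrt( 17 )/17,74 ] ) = [ - 68.14, -48, - 51*sqrt ( 19)/19,sqrt( 17)/17,sqrt( 14)/14 , sqrt( 14)/14,0.44,sqrt(3),sqrt ( 6), sqrt(10),3*sqrt (2),sqrt( 19), 7,89/10,41/pi, 78 * sqrt(17)/17,  21.33, 74,90] 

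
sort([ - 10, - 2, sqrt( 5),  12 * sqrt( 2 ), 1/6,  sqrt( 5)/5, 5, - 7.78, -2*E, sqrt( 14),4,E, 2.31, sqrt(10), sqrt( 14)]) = [ - 10,-7.78, - 2 * E,  -  2, 1/6, sqrt(5 ) /5, sqrt( 5),2.31, E, sqrt(10 ) , sqrt( 14 ) , sqrt (14 ),4,  5,12*sqrt(2) ] 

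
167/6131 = 167/6131 = 0.03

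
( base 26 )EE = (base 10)378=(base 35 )AS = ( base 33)bf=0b101111010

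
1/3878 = 1/3878 = 0.00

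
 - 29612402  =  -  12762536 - 16849866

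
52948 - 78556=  - 25608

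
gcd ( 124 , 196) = 4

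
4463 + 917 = 5380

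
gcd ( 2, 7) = 1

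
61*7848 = 478728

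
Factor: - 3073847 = -7^1*47^1*9343^1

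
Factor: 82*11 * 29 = 2^1*11^1*29^1*41^1 = 26158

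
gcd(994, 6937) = 7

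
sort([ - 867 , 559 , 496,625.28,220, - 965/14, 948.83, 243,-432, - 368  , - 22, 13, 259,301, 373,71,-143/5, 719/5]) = [ - 867, - 432, - 368, - 965/14, - 143/5, - 22 , 13,  71 , 719/5  ,  220 , 243, 259 , 301, 373, 496, 559,625.28, 948.83]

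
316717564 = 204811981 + 111905583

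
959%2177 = 959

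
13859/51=271+38/51 = 271.75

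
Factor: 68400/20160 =95/28 = 2^( - 2 )*5^1*7^( - 1)*19^1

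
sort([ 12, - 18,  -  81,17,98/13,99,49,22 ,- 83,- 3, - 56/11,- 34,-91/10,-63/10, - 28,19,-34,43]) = [-83, - 81, - 34,-34, - 28,  -  18, - 91/10, - 63/10, - 56/11, - 3,98/13,  12,  17, 19, 22,43, 49, 99 ]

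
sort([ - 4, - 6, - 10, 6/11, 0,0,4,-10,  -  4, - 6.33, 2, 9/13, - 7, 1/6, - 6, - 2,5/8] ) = [ - 10, - 10, - 7, - 6.33, - 6, - 6, - 4, - 4, - 2, 0,0, 1/6, 6/11,5/8, 9/13, 2, 4 ]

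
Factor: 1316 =2^2*7^1*47^1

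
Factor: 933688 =2^3*7^1*16673^1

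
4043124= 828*4883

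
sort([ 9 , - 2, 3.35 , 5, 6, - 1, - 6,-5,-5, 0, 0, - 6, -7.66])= [ - 7.66, - 6,-6,  -  5, - 5,-2, - 1, 0, 0,3.35, 5,  6, 9]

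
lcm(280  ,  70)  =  280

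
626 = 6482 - 5856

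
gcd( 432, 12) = 12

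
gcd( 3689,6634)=31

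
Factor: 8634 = 2^1*3^1*1439^1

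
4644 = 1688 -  - 2956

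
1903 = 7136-5233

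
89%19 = 13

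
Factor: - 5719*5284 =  - 2^2*7^1*19^1*43^1 * 1321^1   =  - 30219196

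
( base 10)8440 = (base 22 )h9e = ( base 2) 10000011111000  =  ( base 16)20F8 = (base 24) EFG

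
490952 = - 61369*(-8) 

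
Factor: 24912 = 2^4*3^2*173^1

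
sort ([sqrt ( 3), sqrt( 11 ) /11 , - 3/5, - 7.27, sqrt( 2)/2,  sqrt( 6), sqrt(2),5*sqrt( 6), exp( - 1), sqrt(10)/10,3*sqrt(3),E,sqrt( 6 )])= [  -  7.27,- 3/5, sqrt(11)/11 , sqrt(10) /10, exp (-1),  sqrt(2 ) /2, sqrt( 2),  sqrt( 3),sqrt( 6 ), sqrt( 6),E,3*sqrt( 3), 5*sqrt( 6)]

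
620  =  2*310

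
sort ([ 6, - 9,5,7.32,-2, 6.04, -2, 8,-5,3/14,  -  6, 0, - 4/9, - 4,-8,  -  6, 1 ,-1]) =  [ - 9, - 8, - 6, - 6, - 5,  -  4, - 2, - 2 ,-1,-4/9,0, 3/14,1,5, 6, 6.04, 7.32,8]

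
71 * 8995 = 638645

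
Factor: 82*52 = 2^3 * 13^1*41^1 = 4264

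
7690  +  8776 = 16466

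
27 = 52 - 25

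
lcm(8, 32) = 32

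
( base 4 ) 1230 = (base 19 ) 5d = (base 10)108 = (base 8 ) 154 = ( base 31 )3f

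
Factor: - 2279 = -43^1*53^1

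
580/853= 580/853 = 0.68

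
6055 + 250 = 6305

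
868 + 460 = 1328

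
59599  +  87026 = 146625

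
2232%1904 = 328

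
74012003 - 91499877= -17487874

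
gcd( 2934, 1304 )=326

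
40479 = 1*40479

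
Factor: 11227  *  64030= 718864810  =  2^1 * 5^1 * 19^1*103^1*109^1* 337^1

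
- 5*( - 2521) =12605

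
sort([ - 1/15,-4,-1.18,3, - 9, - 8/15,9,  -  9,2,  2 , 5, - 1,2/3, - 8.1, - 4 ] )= [ - 9, - 9,-8.1, - 4, - 4, - 1.18,  -  1,-8/15, - 1/15,2/3, 2,2,3, 5,9] 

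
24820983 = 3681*6743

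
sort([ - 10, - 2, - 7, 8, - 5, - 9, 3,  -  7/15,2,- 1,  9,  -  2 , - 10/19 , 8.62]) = [ - 10, - 9, - 7, - 5, - 2, - 2,  -  1,  -  10/19,- 7/15,2, 3,  8,8.62,9 ]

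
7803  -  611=7192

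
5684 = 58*98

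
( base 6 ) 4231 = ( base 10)955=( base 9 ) 1271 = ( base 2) 1110111011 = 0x3BB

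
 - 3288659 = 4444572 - 7733231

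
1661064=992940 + 668124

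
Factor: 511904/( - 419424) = -3^( - 1)*257^( - 1)*941^1  =  -941/771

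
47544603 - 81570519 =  - 34025916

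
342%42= 6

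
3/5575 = 3/5575 = 0.00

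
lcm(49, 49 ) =49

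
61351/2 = 61351/2 = 30675.50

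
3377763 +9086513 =12464276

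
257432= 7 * 36776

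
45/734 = 45/734 = 0.06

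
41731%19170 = 3391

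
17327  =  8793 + 8534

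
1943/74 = 1943/74 = 26.26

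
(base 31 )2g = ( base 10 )78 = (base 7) 141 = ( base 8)116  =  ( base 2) 1001110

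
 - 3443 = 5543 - 8986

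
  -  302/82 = -4 + 13/41 = -3.68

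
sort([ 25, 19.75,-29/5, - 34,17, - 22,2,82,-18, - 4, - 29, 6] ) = [ - 34, - 29, - 22, - 18, - 29/5  , - 4 , 2, 6, 17,19.75,25,82]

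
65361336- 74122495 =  - 8761159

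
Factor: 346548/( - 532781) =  - 2^2*3^1*28879^1*532781^( - 1)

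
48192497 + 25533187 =73725684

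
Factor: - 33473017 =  - 17^1* 1969001^1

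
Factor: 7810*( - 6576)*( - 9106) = 2^6*3^1 *5^1*11^1*29^1*71^1*137^1*157^1 = 467671047360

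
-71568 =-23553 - 48015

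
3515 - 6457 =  - 2942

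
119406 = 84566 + 34840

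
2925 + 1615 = 4540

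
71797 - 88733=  - 16936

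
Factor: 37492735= 5^1*7^1*17^1*61^1*1033^1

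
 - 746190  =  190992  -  937182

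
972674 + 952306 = 1924980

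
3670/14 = 1835/7 = 262.14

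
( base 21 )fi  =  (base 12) 239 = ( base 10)333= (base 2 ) 101001101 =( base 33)a3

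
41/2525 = 41/2525 = 0.02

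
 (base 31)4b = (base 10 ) 135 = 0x87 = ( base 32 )47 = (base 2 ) 10000111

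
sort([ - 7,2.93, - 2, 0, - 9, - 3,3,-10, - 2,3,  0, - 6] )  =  [ - 10, -9, - 7,-6 , - 3, - 2, - 2, 0, 0,2.93,3, 3] 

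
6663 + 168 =6831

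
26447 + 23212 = 49659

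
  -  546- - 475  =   - 71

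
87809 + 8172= 95981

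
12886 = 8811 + 4075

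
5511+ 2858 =8369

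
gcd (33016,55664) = 8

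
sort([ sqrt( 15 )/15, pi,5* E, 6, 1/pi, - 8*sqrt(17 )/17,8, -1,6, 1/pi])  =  [ -8*sqrt ( 17 )/17,  -  1,sqrt(15 )/15, 1/pi,1/pi,pi , 6,6,8,5*E ] 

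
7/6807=7/6807 = 0.00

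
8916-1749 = 7167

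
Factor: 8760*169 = 2^3*3^1*5^1*13^2*73^1 = 1480440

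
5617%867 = 415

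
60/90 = 2/3 = 0.67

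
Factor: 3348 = 2^2*3^3*31^1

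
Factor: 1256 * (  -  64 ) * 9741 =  - 2^9*3^1 * 17^1*157^1* 191^1 = -783020544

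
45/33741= 5/3749 = 0.00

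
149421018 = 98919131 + 50501887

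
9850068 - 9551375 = 298693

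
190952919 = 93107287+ 97845632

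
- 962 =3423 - 4385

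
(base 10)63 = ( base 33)1u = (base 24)2f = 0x3F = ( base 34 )1t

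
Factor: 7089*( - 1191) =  - 3^2*17^1 *139^1*397^1= - 8442999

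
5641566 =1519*3714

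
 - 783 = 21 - 804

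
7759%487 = 454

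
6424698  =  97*66234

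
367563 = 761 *483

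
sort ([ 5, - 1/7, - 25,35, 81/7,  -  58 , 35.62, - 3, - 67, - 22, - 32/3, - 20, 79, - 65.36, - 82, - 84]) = [ - 84, - 82 , - 67 , - 65.36, - 58, - 25 , - 22 ,-20, - 32/3, - 3, - 1/7, 5,81/7, 35,35.62, 79]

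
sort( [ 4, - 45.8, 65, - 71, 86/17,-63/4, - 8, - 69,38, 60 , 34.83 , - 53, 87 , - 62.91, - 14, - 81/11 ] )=[ - 71, - 69 , - 62.91,  -  53, - 45.8, - 63/4, - 14, - 8, - 81/11 , 4, 86/17, 34.83, 38, 60, 65, 87]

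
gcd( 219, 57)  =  3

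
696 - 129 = 567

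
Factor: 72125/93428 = 2^( - 2 )*5^3*577^1*23357^( - 1)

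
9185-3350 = 5835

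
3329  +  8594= 11923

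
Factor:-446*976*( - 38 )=2^6*19^1*61^1 * 223^1= 16541248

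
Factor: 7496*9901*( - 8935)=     -  663136900760  =  - 2^3* 5^1 * 937^1*1787^1*9901^1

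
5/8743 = 5/8743 = 0.00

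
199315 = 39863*5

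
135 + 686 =821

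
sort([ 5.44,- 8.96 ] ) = [-8.96,5.44 ] 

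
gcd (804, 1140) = 12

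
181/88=181/88=   2.06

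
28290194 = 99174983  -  70884789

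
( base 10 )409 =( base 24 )h1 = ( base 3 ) 120011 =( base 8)631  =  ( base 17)171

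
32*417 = 13344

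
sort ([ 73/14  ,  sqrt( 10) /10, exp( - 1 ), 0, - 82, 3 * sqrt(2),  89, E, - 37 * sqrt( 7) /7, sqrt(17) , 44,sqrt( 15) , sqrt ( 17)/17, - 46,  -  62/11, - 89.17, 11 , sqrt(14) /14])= [ - 89.17, - 82, - 46, - 37 * sqrt (7 )/7 , - 62/11  ,  0,sqrt(17)/17, sqrt( 14) /14,sqrt(10)/10,exp( - 1), E, sqrt( 15 ),  sqrt( 17 ), 3*sqrt(2), 73/14,11,44,89]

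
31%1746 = 31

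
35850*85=3047250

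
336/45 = 112/15  =  7.47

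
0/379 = 0= 0.00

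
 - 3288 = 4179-7467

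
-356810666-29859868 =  - 386670534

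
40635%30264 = 10371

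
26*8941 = 232466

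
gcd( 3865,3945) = 5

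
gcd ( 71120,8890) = 8890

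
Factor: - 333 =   -  3^2*37^1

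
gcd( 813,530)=1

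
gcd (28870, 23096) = 5774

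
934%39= 37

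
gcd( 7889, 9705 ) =1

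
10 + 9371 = 9381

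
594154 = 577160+16994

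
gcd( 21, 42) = 21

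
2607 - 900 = 1707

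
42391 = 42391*1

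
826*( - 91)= - 75166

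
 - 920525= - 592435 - 328090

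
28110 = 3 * 9370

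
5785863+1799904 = 7585767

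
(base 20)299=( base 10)989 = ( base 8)1735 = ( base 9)1318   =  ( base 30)12T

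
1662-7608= - 5946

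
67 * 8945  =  599315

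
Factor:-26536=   -  2^3*31^1*107^1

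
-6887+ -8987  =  -15874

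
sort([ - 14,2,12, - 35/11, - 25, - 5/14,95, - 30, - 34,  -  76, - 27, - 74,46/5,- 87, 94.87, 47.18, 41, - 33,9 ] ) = [ - 87, - 76,-74,-34, - 33, - 30, - 27, - 25,-14, - 35/11,  -  5/14, 2 , 9,46/5, 12, 41, 47.18, 94.87, 95]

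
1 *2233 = 2233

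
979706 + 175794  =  1155500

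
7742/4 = 1935 + 1/2 = 1935.50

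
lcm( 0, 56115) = 0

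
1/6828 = 1/6828 = 0.00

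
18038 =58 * 311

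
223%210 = 13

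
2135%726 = 683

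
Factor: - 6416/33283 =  - 16/83 = -2^4*83^( - 1)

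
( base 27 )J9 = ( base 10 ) 522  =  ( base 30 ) hc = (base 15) 24C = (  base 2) 1000001010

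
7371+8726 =16097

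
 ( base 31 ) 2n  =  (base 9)104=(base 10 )85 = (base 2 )1010101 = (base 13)67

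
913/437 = 2+39/437 = 2.09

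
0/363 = 0 =0.00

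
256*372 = 95232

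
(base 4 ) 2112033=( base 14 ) 370B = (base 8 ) 22617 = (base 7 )40014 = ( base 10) 9615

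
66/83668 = 33/41834 = 0.00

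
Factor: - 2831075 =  - 5^2*13^1  *31^1*281^1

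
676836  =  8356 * 81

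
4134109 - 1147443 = 2986666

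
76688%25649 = 25390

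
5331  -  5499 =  - 168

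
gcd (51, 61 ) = 1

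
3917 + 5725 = 9642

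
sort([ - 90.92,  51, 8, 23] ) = [ -90.92, 8,23,51 ] 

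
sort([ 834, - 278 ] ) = [ - 278,834] 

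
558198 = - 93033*( - 6)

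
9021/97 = 93 = 93.00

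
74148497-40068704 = 34079793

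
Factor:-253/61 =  - 11^1*23^1*61^(-1)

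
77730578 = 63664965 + 14065613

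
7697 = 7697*1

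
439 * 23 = 10097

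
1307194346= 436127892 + 871066454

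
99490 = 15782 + 83708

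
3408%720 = 528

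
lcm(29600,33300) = 266400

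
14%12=2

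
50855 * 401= 20392855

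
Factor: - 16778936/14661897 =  - 2^3*3^( - 1 )*29^1*31^1 * 2333^1*4887299^( - 1)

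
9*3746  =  33714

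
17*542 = 9214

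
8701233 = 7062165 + 1639068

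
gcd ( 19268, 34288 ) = 4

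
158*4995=789210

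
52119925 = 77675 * 671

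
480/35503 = 480/35503 = 0.01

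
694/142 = 4 + 63/71 = 4.89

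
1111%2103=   1111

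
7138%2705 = 1728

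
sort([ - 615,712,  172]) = [ -615, 172, 712]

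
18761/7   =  2680 + 1/7 = 2680.14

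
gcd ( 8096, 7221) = 1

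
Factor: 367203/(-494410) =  - 2^( - 1)* 3^1*5^ ( - 1) * 7^( - 2 )*1009^( - 1 )  *  122401^1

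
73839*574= 42383586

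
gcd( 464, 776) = 8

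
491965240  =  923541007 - 431575767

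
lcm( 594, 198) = 594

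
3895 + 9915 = 13810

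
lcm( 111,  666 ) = 666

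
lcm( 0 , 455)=0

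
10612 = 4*2653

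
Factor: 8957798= 2^1*4478899^1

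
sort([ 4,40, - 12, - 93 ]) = [ - 93  , - 12,4, 40] 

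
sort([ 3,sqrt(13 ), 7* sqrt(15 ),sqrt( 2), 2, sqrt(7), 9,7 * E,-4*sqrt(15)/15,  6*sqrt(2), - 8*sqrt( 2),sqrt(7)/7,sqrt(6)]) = [ - 8*sqrt(2 ), - 4*sqrt(15)/15 , sqrt( 7)/7,sqrt(2 ),2,  sqrt(6),  sqrt(7),3 , sqrt( 13), 6* sqrt( 2),9, 7*E,7*sqrt( 15)]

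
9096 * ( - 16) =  - 145536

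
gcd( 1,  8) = 1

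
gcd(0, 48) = 48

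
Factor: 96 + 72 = 2^3*3^1*7^1 = 168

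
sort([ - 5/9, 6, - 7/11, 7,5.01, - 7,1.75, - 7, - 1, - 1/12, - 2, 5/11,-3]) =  [ - 7,  -  7, - 3, - 2 , - 1, - 7/11, - 5/9, - 1/12,  5/11,1.75,5.01, 6 , 7]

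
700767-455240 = 245527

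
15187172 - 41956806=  - 26769634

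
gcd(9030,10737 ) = 3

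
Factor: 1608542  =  2^1*13^2*4759^1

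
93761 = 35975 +57786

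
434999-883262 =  - 448263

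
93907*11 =1032977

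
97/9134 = 97/9134 =0.01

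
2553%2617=2553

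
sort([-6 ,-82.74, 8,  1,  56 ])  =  [-82.74, - 6,  1,8,56 ]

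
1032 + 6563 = 7595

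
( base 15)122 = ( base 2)100000001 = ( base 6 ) 1105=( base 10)257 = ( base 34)7j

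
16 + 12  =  28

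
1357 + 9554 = 10911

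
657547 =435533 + 222014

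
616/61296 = 77/7662 = 0.01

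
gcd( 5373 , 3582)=1791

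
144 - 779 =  - 635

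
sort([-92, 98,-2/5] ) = [ - 92,-2/5 , 98 ] 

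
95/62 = 1 + 33/62 = 1.53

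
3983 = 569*7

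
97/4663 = 97/4663 = 0.02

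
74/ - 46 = - 37/23 = -1.61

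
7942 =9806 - 1864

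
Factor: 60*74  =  2^3*3^1 * 5^1*37^1 = 4440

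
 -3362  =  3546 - 6908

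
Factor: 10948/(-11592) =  - 2^( - 1)*3^(-2)*17^1 = - 17/18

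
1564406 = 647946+916460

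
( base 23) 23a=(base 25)1KC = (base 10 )1137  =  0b10001110001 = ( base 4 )101301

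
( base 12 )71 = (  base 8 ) 125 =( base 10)85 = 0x55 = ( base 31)2n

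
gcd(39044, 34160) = 4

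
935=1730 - 795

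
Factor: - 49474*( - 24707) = 1222354118  =  2^1*29^1*31^1* 797^1 * 853^1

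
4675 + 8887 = 13562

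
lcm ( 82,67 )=5494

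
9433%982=595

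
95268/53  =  95268/53 = 1797.51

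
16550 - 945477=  - 928927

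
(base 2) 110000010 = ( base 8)602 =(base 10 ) 386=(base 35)B1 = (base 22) hc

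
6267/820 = 7+ 527/820 = 7.64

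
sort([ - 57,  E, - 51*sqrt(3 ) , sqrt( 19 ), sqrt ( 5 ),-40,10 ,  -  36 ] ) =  [ - 51*sqrt(3), - 57, - 40, - 36 , sqrt( 5 ) , E , sqrt(19),10]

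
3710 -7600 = - 3890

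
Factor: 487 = 487^1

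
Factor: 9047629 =19^1*31^1 * 15361^1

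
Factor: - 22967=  - 7^1*17^1*193^1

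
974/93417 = 974/93417 = 0.01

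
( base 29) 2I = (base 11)6a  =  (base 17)48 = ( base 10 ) 76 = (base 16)4c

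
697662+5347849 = 6045511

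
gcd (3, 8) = 1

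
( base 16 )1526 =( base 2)1010100100110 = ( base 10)5414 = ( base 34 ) 4n8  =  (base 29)6CK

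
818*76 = 62168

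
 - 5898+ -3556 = -9454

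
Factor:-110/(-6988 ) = 55/3494 = 2^( - 1)*5^1*11^1*1747^( - 1 ) 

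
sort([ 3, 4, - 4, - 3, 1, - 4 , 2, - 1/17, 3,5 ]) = [-4, - 4, - 3, - 1/17, 1,2,  3,3, 4, 5] 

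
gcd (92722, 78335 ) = 1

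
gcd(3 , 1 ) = 1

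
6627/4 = 6627/4=   1656.75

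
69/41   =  1 + 28/41= 1.68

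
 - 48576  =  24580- 73156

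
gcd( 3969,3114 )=9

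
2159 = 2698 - 539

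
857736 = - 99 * ( - 8664 ) 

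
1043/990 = 1  +  53/990 = 1.05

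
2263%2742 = 2263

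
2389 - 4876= - 2487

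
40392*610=24639120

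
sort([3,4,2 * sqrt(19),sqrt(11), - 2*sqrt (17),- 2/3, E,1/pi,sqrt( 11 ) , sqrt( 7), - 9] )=[ - 9, - 2* sqrt( 17 ),- 2/3, 1/pi,sqrt(7),E, 3,sqrt(11),sqrt( 11),4,2*sqrt(19) ] 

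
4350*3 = 13050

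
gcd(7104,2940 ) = 12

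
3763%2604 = 1159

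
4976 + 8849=13825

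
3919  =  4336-417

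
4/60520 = 1/15130 = 0.00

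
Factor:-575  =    -  5^2*23^1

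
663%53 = 27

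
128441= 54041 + 74400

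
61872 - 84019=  - 22147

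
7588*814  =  6176632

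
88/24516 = 22/6129 = 0.00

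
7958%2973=2012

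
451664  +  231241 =682905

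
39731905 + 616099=40348004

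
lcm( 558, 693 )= 42966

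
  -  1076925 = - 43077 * 25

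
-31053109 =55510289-86563398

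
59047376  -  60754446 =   -  1707070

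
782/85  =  9 + 1/5 = 9.20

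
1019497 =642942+376555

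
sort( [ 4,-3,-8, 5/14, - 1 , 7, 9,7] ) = [  -  8,-3, - 1, 5/14, 4, 7,7, 9 ] 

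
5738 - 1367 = 4371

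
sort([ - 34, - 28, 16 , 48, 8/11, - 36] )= [ - 36, - 34, - 28 , 8/11,16, 48 ] 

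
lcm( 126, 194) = 12222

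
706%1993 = 706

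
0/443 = 0 =0.00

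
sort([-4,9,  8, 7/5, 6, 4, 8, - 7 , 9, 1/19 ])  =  [-7,  -  4,1/19,7/5 , 4, 6, 8,8, 9,9] 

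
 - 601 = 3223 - 3824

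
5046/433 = 11  +  283/433 = 11.65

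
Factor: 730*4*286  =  2^4*5^1*11^1*13^1*73^1 = 835120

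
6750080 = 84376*80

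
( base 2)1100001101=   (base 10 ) 781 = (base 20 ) 1j1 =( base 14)3db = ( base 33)NM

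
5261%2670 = 2591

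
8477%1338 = 449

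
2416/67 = 36+4/67 = 36.06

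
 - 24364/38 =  - 642 + 16/19 = - 641.16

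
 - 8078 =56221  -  64299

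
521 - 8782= -8261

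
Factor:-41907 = -3^1*61^1*229^1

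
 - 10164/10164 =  - 1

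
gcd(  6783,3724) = 133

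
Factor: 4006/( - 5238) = -3^( - 3 )*97^( - 1 )*2003^1 = - 2003/2619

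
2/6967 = 2/6967 = 0.00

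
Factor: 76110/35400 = 2^( -2) * 5^ (-1)*43^1 =43/20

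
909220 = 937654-28434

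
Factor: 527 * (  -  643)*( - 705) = 3^1*5^1 * 17^1*31^1*47^1 * 643^1  =  238897005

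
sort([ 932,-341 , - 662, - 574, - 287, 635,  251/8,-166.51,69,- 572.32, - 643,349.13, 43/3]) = [-662, - 643,-574,-572.32,-341, - 287, - 166.51, 43/3, 251/8, 69, 349.13,635, 932 ] 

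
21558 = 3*7186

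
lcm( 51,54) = 918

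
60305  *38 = 2291590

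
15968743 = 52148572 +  - 36179829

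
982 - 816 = 166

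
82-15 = 67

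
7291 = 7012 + 279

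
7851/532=7851/532 = 14.76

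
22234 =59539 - 37305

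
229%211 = 18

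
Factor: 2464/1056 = 3^( - 1 )*7^1 = 7/3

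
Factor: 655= 5^1*131^1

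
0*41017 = 0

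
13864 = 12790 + 1074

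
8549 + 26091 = 34640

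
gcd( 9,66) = 3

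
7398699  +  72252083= 79650782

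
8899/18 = 8899/18 = 494.39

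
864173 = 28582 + 835591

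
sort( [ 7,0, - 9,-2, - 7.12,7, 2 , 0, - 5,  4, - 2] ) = [-9, - 7.12, - 5, -2, - 2, 0,0, 2, 4 , 7,  7] 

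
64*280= 17920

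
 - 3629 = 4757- 8386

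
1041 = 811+230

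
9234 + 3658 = 12892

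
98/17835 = 98/17835 = 0.01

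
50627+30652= 81279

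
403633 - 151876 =251757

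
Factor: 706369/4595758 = 2^( - 1)*19^(-1)*120941^(-1)*706369^1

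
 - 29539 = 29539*( - 1)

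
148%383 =148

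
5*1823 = 9115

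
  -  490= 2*(  -  245) 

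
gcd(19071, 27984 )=3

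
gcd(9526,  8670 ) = 2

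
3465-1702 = 1763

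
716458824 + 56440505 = 772899329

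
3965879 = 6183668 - 2217789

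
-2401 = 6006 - 8407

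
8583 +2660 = 11243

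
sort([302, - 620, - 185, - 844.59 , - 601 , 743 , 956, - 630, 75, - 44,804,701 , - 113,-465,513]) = [ - 844.59, - 630, - 620, - 601,-465, - 185, - 113,-44,  75,302, 513 , 701,743,804,956]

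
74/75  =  74/75 = 0.99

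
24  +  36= 60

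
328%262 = 66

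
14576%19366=14576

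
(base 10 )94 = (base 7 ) 163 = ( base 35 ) 2o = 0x5E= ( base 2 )1011110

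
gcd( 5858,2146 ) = 58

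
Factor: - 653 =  - 653^1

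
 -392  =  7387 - 7779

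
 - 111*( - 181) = 20091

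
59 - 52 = 7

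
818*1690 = 1382420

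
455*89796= 40857180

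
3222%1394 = 434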